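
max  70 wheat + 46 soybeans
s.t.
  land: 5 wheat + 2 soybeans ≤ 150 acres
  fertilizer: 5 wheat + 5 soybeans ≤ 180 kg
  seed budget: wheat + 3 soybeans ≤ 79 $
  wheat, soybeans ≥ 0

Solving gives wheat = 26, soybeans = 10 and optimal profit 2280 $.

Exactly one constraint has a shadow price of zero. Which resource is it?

seed budget

land: 150/150 (binding)
fertilizer: 180/180 (binding)
seed budget: 56/79 (slack 23)
By complementary slackness, a constraint with positive slack has shadow price 0 → seed budget.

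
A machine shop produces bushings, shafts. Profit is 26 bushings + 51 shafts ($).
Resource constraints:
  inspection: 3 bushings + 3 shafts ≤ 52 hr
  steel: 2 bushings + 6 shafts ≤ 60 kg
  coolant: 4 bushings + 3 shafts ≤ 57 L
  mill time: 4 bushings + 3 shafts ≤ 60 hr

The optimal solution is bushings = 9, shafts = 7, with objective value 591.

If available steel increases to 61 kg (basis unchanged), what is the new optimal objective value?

At the optimum: inspection uses 48 of 52 (slack = 4); steel uses 60 of 60 (binding); coolant uses 57 of 57 (binding); mill time uses 57 of 60 (slack = 3).
By complementary slackness, y = 0 for the non-binding constraints.
The binding rows give the dual system: 2·y_steel + 4·y_coolant = 26 and 6·y_steel + 3·y_coolant = 51.
Solving: y_steel = 7, y_coolant = 3.
Δz = y_steel·Δb = 7 × (1) = 7, so new z* = 591 + 7 = 598.

598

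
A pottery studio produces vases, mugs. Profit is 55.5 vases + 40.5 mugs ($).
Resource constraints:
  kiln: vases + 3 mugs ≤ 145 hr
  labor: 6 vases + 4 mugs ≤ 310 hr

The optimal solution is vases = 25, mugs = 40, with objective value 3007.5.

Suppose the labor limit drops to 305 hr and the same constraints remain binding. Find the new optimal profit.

2962.5

Check each constraint at x*: kiln 145/145 (tight); labor 310/310 (tight).
The binding rows give the dual system: 1·y_kiln + 6·y_labor = 55.5 and 3·y_kiln + 4·y_labor = 40.5.
Solving: y_kiln = 1.5, y_labor = 9.
Δz = y_labor·Δb = 9 × (-5) = -45, so new z* = 3007.5 − 45 = 2962.5.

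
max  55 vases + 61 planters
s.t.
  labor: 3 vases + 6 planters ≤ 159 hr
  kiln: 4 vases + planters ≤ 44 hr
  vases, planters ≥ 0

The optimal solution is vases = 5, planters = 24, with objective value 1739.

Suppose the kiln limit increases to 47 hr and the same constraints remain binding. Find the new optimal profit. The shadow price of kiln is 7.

1760

Δb = 3, so new z* = 1739 + (7)·(3) = 1739 + 21 = 1760.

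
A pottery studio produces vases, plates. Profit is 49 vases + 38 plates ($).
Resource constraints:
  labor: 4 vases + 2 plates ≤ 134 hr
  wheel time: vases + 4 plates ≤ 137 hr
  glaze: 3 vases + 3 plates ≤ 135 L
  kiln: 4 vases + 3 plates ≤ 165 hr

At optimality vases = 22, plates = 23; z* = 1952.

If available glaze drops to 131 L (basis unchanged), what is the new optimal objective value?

At the optimum: labor uses 134 of 134 (binding); wheel time uses 114 of 137 (slack = 23); glaze uses 135 of 135 (binding); kiln uses 157 of 165 (slack = 8).
Since wheel time, kiln are not tight, their duals are 0.
From A_Bᵀ y = c: 4·y_labor + 3·y_glaze = 49; 2·y_labor + 3·y_glaze = 38.
→ y_labor = 5.5 and y_glaze = 9.
Δz = y_glaze·Δb = 9 × (-4) = -36, so new z* = 1952 − 36 = 1916.

1916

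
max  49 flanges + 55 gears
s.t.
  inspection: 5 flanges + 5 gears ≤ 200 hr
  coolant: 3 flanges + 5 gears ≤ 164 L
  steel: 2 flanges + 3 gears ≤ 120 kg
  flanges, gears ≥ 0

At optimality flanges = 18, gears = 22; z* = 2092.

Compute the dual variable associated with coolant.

At the optimum: inspection uses 200 of 200 (binding); coolant uses 164 of 164 (binding); steel uses 102 of 120 (slack = 18).
Slack constraints have shadow price 0 (complementary slackness).
Dual feasibility on the basic columns requires 5·y_inspection + 3·y_coolant = 49, 5·y_inspection + 5·y_coolant = 55.
→ y_inspection = 8 and y_coolant = 3.
Shadow price of coolant = 3.

3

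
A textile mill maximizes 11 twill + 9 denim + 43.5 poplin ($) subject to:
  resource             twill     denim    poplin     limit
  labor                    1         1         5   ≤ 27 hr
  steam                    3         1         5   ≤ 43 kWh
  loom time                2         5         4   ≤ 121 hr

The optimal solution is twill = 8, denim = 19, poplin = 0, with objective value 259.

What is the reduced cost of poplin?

-1.5

Check each constraint at x*: labor 27/27 (tight); steam 43/43 (tight); loom time 111/121 (slack 10).
Since loom time is not tight, its dual is 0.
Dual feasibility on the basic columns requires 1·y_labor + 3·y_steam = 11, 1·y_labor + 1·y_steam = 9.
Solving: y_labor = 8, y_steam = 1.
Reduced cost of poplin: c₃ − yᵀa₃ = 43.5 − (8·5 + 1·5) = 43.5 − 45 = -1.5.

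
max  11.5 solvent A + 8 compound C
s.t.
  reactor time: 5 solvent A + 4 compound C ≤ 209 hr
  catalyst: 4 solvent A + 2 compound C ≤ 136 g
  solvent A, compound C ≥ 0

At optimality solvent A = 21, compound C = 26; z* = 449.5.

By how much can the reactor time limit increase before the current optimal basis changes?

Binding constraints: reactor time, catalyst. The basis is B = [[5,4],[4,2]] with det -6.
Per unit increase in reactor time, x* moves by d = (-0.3333, 0.6667).
The basis stays optimal until solvent A reaches 0; allowable increase = 63 hr.

63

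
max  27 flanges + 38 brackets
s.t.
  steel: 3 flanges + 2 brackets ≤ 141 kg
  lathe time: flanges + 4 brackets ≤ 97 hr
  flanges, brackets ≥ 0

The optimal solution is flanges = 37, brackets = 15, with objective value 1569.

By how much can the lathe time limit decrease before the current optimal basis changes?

50

Binding constraints: steel, lathe time. The basis is B = [[3,2],[1,4]] with det 10.
Per unit decrease in lathe time, x* moves by d = (0.2, -0.3).
The basis stays optimal until brackets reaches 0; allowable decrease = 50 hr.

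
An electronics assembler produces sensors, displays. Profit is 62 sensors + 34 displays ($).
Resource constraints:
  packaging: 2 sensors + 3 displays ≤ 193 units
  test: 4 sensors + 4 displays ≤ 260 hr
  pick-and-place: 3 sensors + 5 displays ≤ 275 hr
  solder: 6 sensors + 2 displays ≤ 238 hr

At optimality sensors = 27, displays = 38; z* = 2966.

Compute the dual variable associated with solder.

7

At the optimum: packaging uses 168 of 193 (slack = 25); test uses 260 of 260 (binding); pick-and-place uses 271 of 275 (slack = 4); solder uses 238 of 238 (binding).
Since packaging, pick-and-place are not tight, their duals are 0.
From A_Bᵀ y = c: 4·y_test + 6·y_solder = 62; 4·y_test + 2·y_solder = 34.
This yields shadow prices y_test = 5, y_solder = 7.
Shadow price of solder = 7.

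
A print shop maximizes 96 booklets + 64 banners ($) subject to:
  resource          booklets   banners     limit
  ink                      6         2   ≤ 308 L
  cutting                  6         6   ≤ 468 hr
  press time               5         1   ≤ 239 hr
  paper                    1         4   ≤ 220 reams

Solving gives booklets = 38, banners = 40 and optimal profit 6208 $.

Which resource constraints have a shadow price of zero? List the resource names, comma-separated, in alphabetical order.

ink: 308/308 (binding)
cutting: 468/468 (binding)
press time: 230/239 (slack 9)
paper: 198/220 (slack 22)
By complementary slackness, a constraint with positive slack has shadow price 0 → paper, press time.

paper, press time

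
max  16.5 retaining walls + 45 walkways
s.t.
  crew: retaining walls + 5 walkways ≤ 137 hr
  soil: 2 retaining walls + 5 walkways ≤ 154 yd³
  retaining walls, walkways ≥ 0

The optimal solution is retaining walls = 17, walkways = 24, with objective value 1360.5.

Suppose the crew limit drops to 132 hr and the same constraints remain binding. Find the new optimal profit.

1353

Check each constraint at x*: crew 137/137 (tight); soil 154/154 (tight).
The binding rows give the dual system: 1·y_crew + 2·y_soil = 16.5 and 5·y_crew + 5·y_soil = 45.
This yields shadow prices y_crew = 1.5, y_soil = 7.5.
Δz = y_crew·Δb = 1.5 × (-5) = -7.5, so new z* = 1360.5 − 7.5 = 1353.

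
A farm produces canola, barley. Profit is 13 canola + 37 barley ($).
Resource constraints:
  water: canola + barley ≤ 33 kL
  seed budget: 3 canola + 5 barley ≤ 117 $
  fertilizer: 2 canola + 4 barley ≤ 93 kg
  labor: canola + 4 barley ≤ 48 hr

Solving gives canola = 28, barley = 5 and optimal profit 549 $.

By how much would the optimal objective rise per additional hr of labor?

8

Binding: water and labor. Non-binding: seed budget (8 unused), fertilizer (17 unused).
Slack constraints have shadow price 0 (complementary slackness).
From A_Bᵀ y = c: 1·y_water + 1·y_labor = 13; 1·y_water + 4·y_labor = 37.
→ y_water = 5 and y_labor = 8.
Shadow price of labor = 8.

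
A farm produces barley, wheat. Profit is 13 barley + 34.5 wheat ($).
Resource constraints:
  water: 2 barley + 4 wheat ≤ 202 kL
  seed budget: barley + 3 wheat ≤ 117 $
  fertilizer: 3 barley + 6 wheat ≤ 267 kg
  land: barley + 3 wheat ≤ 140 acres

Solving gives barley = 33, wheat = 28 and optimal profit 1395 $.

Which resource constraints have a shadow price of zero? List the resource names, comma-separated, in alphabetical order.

water: 178/202 (slack 24)
seed budget: 117/117 (binding)
fertilizer: 267/267 (binding)
land: 117/140 (slack 23)
By complementary slackness, a constraint with positive slack has shadow price 0 → land, water.

land, water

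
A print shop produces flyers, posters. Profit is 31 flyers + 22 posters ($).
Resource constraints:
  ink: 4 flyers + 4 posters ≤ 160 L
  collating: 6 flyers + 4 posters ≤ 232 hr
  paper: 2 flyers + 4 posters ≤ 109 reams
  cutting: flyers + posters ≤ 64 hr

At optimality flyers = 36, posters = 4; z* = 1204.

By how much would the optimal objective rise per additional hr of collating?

Check each constraint at x*: ink 160/160 (tight); collating 232/232 (tight); paper 88/109 (slack 21); cutting 40/64 (slack 24).
Slack constraints have shadow price 0 (complementary slackness).
Dual feasibility on the basic columns requires 4·y_ink + 6·y_collating = 31, 4·y_ink + 4·y_collating = 22.
This yields shadow prices y_ink = 1, y_collating = 4.5.
Shadow price of collating = 4.5.

4.5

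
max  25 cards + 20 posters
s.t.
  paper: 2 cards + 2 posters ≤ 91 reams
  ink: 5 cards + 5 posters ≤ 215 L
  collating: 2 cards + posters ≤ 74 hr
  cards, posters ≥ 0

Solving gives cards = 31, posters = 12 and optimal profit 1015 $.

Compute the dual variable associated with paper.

0

Check each constraint at x*: paper 86/91 (slack 5); ink 215/215 (tight); collating 74/74 (tight).
By complementary slackness, y = 0 for the non-binding constraint.
The binding rows give the dual system: 5·y_ink + 2·y_collating = 25 and 5·y_ink + 1·y_collating = 20.
This yields shadow prices y_ink = 3, y_collating = 5.
Shadow price of paper = 0.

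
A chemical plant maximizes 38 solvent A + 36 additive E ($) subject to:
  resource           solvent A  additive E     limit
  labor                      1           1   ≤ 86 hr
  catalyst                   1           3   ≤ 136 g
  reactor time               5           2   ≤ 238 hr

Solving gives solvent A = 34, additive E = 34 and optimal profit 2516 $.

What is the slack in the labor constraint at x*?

labor used = 1·34 + 1·34 = 68; slack = 86 − 68 = 18.

18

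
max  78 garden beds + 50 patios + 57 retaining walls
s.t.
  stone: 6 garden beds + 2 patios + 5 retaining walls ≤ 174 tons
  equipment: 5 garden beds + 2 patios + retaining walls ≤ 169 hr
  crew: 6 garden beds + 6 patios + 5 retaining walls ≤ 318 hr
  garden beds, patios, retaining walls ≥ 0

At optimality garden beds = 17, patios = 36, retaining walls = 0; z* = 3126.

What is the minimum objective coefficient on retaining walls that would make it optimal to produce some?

65

Binding: stone and crew. Non-binding: equipment (12 unused).
Slack constraints have shadow price 0 (complementary slackness).
Dual feasibility on the basic columns requires 6·y_stone + 6·y_crew = 78, 2·y_stone + 6·y_crew = 50.
Solving: y_stone = 7, y_crew = 6.
retaining walls enters the basis when its profit ≥ yᵀa₃ = 7·5 + 6·5 = 65.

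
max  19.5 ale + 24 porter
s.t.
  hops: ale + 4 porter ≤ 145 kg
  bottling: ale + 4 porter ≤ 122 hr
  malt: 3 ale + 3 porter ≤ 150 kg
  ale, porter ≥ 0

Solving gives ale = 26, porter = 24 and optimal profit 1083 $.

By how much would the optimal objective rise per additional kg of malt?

6

At the optimum: hops uses 122 of 145 (slack = 23); bottling uses 122 of 122 (binding); malt uses 150 of 150 (binding).
By complementary slackness, y = 0 for the non-binding constraint.
From A_Bᵀ y = c: 1·y_bottling + 3·y_malt = 19.5; 4·y_bottling + 3·y_malt = 24.
This yields shadow prices y_bottling = 1.5, y_malt = 6.
Shadow price of malt = 6.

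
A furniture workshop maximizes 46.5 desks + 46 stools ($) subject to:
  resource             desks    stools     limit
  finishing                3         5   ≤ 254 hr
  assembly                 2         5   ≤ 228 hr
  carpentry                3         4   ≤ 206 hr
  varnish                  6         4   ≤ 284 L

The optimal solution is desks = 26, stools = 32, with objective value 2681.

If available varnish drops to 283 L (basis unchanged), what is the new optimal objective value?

Check each constraint at x*: finishing 238/254 (slack 16); assembly 212/228 (slack 16); carpentry 206/206 (tight); varnish 284/284 (tight).
Since finishing, assembly are not tight, their duals are 0.
From A_Bᵀ y = c: 3·y_carpentry + 6·y_varnish = 46.5; 4·y_carpentry + 4·y_varnish = 46.
→ y_carpentry = 7.5 and y_varnish = 4.
Δz = y_varnish·Δb = 4 × (-1) = -4, so new z* = 2681 − 4 = 2677.

2677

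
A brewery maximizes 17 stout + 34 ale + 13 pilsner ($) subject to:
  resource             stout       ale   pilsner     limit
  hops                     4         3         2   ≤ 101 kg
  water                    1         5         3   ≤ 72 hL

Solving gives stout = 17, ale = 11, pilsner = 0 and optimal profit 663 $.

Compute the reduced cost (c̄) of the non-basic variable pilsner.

Both hops and water are binding at x*.
The binding rows give the dual system: 4·y_hops + 1·y_water = 17 and 3·y_hops + 5·y_water = 34.
→ y_hops = 3 and y_water = 5.
Reduced cost of pilsner: c₃ − yᵀa₃ = 13 − (3·2 + 5·3) = 13 − 21 = -8.

-8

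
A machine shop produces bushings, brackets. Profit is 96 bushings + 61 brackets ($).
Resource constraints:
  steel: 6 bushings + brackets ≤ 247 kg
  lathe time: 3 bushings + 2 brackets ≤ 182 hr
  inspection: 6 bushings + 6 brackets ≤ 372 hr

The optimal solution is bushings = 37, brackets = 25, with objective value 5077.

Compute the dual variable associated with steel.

7

Binding: steel and inspection. Non-binding: lathe time (21 unused).
By complementary slackness, y = 0 for the non-binding constraint.
The binding rows give the dual system: 6·y_steel + 6·y_inspection = 96 and 1·y_steel + 6·y_inspection = 61.
Solving: y_steel = 7, y_inspection = 9.
Shadow price of steel = 7.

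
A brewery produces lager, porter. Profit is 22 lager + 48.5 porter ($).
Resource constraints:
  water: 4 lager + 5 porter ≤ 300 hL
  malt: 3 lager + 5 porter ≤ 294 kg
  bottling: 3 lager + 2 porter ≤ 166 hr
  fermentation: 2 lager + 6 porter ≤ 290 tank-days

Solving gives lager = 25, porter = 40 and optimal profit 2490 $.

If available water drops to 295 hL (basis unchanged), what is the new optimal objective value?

2477.5

Check each constraint at x*: water 300/300 (tight); malt 275/294 (slack 19); bottling 155/166 (slack 11); fermentation 290/290 (tight).
Slack constraints have shadow price 0 (complementary slackness).
The binding rows give the dual system: 4·y_water + 2·y_fermentation = 22 and 5·y_water + 6·y_fermentation = 48.5.
This yields shadow prices y_water = 2.5, y_fermentation = 6.
Δz = y_water·Δb = 2.5 × (-5) = -12.5, so new z* = 2490 − 12.5 = 2477.5.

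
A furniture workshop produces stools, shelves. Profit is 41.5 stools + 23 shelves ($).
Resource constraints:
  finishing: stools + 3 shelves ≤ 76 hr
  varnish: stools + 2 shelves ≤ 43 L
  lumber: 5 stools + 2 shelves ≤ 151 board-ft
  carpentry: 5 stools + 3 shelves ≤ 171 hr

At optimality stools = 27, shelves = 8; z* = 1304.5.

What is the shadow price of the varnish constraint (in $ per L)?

4

Binding: varnish and lumber. Non-binding: finishing (25 unused), carpentry (12 unused).
Since finishing, carpentry are not tight, their duals are 0.
The binding rows give the dual system: 1·y_varnish + 5·y_lumber = 41.5 and 2·y_varnish + 2·y_lumber = 23.
→ y_varnish = 4 and y_lumber = 7.5.
Shadow price of varnish = 4.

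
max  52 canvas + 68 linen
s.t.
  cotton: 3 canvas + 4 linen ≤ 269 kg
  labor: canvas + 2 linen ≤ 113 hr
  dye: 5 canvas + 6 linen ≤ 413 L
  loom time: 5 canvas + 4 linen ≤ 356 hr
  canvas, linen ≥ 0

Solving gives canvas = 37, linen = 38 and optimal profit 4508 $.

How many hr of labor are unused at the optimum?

0

labor used = 1·37 + 2·38 = 113; slack = 113 − 113 = 0.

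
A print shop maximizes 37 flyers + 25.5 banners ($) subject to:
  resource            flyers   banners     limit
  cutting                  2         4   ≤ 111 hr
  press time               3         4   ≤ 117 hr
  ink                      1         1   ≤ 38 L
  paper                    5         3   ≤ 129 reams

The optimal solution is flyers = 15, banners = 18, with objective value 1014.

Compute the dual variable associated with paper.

At the optimum: cutting uses 102 of 111 (slack = 9); press time uses 117 of 117 (binding); ink uses 33 of 38 (slack = 5); paper uses 129 of 129 (binding).
Since cutting, ink are not tight, their duals are 0.
The binding rows give the dual system: 3·y_press time + 5·y_paper = 37 and 4·y_press time + 3·y_paper = 25.5.
This yields shadow prices y_press time = 1.5, y_paper = 6.5.
Shadow price of paper = 6.5.

6.5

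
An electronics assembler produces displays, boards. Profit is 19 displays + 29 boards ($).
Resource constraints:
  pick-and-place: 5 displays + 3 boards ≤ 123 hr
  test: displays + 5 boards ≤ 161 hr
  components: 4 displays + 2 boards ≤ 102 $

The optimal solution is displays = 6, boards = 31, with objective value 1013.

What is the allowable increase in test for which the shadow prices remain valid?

Binding constraints: pick-and-place, test. The basis is B = [[5,3],[1,5]] with det 22.
Per unit increase in test, x* moves by d = (-0.1364, 0.2273).
The basis stays optimal until displays reaches 0; allowable increase = 44 hr.

44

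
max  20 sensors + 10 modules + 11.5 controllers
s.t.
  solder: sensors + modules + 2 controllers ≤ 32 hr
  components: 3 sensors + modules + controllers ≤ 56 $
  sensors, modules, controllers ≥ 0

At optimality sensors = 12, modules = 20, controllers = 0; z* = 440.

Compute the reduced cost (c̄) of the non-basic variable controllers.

-3.5

Check each constraint at x*: solder 32/32 (tight); components 56/56 (tight).
The binding rows give the dual system: 1·y_solder + 3·y_components = 20 and 1·y_solder + 1·y_components = 10.
Solving: y_solder = 5, y_components = 5.
Reduced cost of controllers: c₃ − yᵀa₃ = 11.5 − (5·2 + 5·1) = 11.5 − 15 = -3.5.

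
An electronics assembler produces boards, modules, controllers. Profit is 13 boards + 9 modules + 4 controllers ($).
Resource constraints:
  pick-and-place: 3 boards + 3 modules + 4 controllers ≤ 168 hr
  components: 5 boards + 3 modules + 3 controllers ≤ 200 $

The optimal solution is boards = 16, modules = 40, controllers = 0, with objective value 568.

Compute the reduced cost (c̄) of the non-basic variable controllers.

Both pick-and-place and components are binding at x*.
The binding rows give the dual system: 3·y_pick-and-place + 5·y_components = 13 and 3·y_pick-and-place + 3·y_components = 9.
This yields shadow prices y_pick-and-place = 1, y_components = 2.
Reduced cost of controllers: c₃ − yᵀa₃ = 4 − (1·4 + 2·3) = 4 − 10 = -6.

-6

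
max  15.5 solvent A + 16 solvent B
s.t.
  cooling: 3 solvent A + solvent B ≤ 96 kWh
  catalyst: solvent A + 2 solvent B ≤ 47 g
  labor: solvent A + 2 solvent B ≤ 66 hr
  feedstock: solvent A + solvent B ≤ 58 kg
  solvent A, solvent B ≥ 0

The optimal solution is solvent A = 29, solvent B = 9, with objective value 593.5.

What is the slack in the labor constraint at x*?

19

labor used = 1·29 + 2·9 = 47; slack = 66 − 47 = 19.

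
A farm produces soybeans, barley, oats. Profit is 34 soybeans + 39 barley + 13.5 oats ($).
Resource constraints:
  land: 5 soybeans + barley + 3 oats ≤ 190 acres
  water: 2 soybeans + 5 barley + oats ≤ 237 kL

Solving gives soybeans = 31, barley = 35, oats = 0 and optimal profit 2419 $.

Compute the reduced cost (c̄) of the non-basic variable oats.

-5.5

Both land and water are binding at x*.
Dual feasibility on the basic columns requires 5·y_land + 2·y_water = 34, 1·y_land + 5·y_water = 39.
This yields shadow prices y_land = 4, y_water = 7.
Reduced cost of oats: c₃ − yᵀa₃ = 13.5 − (4·3 + 7·1) = 13.5 − 19 = -5.5.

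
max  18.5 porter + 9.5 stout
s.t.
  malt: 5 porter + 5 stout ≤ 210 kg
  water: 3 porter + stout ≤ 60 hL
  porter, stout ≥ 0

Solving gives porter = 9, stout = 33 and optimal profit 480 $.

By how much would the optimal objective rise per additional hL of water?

4.5

Both malt and water are binding at x*.
Dual feasibility on the basic columns requires 5·y_malt + 3·y_water = 18.5, 5·y_malt + 1·y_water = 9.5.
Solving: y_malt = 1, y_water = 4.5.
Shadow price of water = 4.5.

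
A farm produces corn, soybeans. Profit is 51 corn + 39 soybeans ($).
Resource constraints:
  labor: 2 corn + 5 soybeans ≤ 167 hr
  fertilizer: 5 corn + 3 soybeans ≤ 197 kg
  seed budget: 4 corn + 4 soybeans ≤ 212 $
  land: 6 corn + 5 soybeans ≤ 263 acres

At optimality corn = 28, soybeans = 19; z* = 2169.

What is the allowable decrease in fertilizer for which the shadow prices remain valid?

5.6

Binding constraints: fertilizer, land. The basis is B = [[5,3],[6,5]] with det 7.
Per unit decrease in fertilizer, x* moves by d = (-0.7143, 0.8571).
The basis stays optimal until labor becomes binding; allowable decrease = 5.6 kg.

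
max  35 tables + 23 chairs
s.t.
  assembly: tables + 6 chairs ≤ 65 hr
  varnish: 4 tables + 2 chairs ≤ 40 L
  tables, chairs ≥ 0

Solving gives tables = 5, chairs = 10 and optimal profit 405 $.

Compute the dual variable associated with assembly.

At the optimum: assembly uses 65 of 65 (binding); varnish uses 40 of 40 (binding).
The binding rows give the dual system: 1·y_assembly + 4·y_varnish = 35 and 6·y_assembly + 2·y_varnish = 23.
→ y_assembly = 1 and y_varnish = 8.5.
Shadow price of assembly = 1.

1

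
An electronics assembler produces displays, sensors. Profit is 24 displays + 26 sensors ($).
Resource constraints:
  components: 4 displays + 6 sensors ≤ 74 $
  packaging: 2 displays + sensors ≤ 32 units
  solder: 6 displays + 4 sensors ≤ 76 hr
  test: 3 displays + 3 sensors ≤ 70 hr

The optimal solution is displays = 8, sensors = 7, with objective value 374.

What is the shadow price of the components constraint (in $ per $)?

Binding: components and solder. Non-binding: packaging (9 unused), test (25 unused).
Since packaging, test are not tight, their duals are 0.
Dual feasibility on the basic columns requires 4·y_components + 6·y_solder = 24, 6·y_components + 4·y_solder = 26.
Solving: y_components = 3, y_solder = 2.
Shadow price of components = 3.

3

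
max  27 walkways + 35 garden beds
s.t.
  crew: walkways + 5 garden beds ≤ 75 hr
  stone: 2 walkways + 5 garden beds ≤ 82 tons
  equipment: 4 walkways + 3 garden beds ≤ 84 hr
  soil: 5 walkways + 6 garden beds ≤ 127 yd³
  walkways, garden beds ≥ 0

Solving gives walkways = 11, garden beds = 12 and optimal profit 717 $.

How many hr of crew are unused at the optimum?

crew used = 1·11 + 5·12 = 71; slack = 75 − 71 = 4.

4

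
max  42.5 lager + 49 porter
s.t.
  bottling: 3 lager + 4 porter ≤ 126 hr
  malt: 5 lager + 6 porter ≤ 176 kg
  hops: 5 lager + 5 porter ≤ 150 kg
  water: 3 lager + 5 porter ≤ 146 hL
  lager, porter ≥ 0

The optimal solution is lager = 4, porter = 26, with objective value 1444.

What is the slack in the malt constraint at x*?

0

malt used = 5·4 + 6·26 = 176; slack = 176 − 176 = 0.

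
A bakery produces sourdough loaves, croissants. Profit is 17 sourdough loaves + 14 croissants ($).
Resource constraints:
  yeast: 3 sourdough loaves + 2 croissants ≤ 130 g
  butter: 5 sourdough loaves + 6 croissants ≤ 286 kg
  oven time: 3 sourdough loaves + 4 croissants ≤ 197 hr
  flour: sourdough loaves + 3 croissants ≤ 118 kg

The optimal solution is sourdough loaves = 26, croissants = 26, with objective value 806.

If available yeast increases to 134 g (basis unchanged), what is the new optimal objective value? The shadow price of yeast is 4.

Δb = 4, so new z* = 806 + (4)·(4) = 806 + 16 = 822.

822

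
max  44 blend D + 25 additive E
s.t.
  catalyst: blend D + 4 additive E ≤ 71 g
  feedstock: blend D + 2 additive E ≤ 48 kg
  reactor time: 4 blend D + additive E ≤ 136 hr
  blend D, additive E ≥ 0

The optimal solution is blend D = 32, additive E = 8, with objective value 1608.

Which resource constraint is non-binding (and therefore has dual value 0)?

catalyst: 64/71 (slack 7)
feedstock: 48/48 (binding)
reactor time: 136/136 (binding)
By complementary slackness, a constraint with positive slack has shadow price 0 → catalyst.

catalyst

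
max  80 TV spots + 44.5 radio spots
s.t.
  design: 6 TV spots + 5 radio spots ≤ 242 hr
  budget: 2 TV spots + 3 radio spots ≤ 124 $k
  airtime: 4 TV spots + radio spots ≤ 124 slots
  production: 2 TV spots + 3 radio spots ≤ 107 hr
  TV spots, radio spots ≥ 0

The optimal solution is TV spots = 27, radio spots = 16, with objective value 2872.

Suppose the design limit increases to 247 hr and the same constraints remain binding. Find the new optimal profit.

Check each constraint at x*: design 242/242 (tight); budget 102/124 (slack 22); airtime 124/124 (tight); production 102/107 (slack 5).
By complementary slackness, y = 0 for the non-binding constraints.
Dual feasibility on the basic columns requires 6·y_design + 4·y_airtime = 80, 5·y_design + 1·y_airtime = 44.5.
→ y_design = 7 and y_airtime = 9.5.
Δz = y_design·Δb = 7 × (5) = 35, so new z* = 2872 + 35 = 2907.

2907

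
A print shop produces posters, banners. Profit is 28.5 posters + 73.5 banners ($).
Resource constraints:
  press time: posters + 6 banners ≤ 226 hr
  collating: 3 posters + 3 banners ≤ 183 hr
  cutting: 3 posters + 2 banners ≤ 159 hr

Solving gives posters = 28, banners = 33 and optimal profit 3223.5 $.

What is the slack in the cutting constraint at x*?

cutting used = 3·28 + 2·33 = 150; slack = 159 − 150 = 9.

9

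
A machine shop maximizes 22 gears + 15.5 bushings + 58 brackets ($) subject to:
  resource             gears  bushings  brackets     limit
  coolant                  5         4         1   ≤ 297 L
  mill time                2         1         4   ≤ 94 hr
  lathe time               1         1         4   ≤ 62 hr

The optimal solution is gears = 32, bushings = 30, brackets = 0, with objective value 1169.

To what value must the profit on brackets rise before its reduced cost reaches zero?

At the optimum: coolant uses 280 of 297 (slack = 17); mill time uses 94 of 94 (binding); lathe time uses 62 of 62 (binding).
Slack constraints have shadow price 0 (complementary slackness).
Dual feasibility on the basic columns requires 2·y_mill time + 1·y_lathe time = 22, 1·y_mill time + 1·y_lathe time = 15.5.
This yields shadow prices y_mill time = 6.5, y_lathe time = 9.
brackets enters the basis when its profit ≥ yᵀa₃ = 6.5·4 + 9·4 = 62.

62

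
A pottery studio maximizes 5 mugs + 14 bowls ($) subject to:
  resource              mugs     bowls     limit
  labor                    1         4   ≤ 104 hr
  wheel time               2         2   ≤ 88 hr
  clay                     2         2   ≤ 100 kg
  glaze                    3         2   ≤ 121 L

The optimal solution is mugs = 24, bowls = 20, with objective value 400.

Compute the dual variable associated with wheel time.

Check each constraint at x*: labor 104/104 (tight); wheel time 88/88 (tight); clay 88/100 (slack 12); glaze 112/121 (slack 9).
Slack constraints have shadow price 0 (complementary slackness).
Dual feasibility on the basic columns requires 1·y_labor + 2·y_wheel time = 5, 4·y_labor + 2·y_wheel time = 14.
→ y_labor = 3 and y_wheel time = 1.
Shadow price of wheel time = 1.

1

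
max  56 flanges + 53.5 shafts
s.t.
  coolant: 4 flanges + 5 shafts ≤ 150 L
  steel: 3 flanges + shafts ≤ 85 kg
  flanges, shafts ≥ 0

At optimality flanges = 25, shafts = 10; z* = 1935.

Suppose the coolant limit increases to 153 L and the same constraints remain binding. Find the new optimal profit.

1963.5

Both coolant and steel are binding at x*.
From A_Bᵀ y = c: 4·y_coolant + 3·y_steel = 56; 5·y_coolant + 1·y_steel = 53.5.
→ y_coolant = 9.5 and y_steel = 6.
Δz = y_coolant·Δb = 9.5 × (3) = 28.5, so new z* = 1935 + 28.5 = 1963.5.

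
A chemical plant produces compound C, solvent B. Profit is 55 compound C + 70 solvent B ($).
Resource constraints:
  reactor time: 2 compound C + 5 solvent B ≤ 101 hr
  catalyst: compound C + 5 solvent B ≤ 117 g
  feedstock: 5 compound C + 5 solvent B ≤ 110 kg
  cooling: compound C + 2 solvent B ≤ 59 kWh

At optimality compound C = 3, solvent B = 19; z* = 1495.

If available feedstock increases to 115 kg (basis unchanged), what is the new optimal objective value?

Check each constraint at x*: reactor time 101/101 (tight); catalyst 98/117 (slack 19); feedstock 110/110 (tight); cooling 41/59 (slack 18).
Slack constraints have shadow price 0 (complementary slackness).
Dual feasibility on the basic columns requires 2·y_reactor time + 5·y_feedstock = 55, 5·y_reactor time + 5·y_feedstock = 70.
This yields shadow prices y_reactor time = 5, y_feedstock = 9.
Δz = y_feedstock·Δb = 9 × (5) = 45, so new z* = 1495 + 45 = 1540.

1540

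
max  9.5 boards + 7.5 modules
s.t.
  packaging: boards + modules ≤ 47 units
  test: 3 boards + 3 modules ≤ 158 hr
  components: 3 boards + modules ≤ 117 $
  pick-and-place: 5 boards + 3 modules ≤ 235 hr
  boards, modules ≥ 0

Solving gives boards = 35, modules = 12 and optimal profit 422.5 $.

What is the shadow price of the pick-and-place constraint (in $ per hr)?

0

Check each constraint at x*: packaging 47/47 (tight); test 141/158 (slack 17); components 117/117 (tight); pick-and-place 211/235 (slack 24).
Since test, pick-and-place are not tight, their duals are 0.
Dual feasibility on the basic columns requires 1·y_packaging + 3·y_components = 9.5, 1·y_packaging + 1·y_components = 7.5.
Solving: y_packaging = 6.5, y_components = 1.
Shadow price of pick-and-place = 0.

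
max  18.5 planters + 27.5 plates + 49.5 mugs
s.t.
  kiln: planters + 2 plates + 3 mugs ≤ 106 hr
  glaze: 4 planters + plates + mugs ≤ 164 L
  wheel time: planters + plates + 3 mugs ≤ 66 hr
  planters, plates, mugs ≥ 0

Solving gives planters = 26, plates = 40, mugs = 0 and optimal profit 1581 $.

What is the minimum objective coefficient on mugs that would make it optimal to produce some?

55.5

At the optimum: kiln uses 106 of 106 (binding); glaze uses 144 of 164 (slack = 20); wheel time uses 66 of 66 (binding).
Since glaze is not tight, its dual is 0.
From A_Bᵀ y = c: 1·y_kiln + 1·y_wheel time = 18.5; 2·y_kiln + 1·y_wheel time = 27.5.
Solving: y_kiln = 9, y_wheel time = 9.5.
mugs enters the basis when its profit ≥ yᵀa₃ = 9·3 + 9.5·3 = 55.5.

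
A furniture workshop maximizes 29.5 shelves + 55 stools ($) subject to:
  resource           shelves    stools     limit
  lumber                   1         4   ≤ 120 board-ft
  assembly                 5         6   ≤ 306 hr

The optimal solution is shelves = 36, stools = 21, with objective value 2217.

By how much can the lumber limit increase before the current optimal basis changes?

84

Binding constraints: lumber, assembly. The basis is B = [[1,4],[5,6]] with det -14.
Per unit increase in lumber, x* moves by d = (-0.4286, 0.3571).
The basis stays optimal until shelves reaches 0; allowable increase = 84 board-ft.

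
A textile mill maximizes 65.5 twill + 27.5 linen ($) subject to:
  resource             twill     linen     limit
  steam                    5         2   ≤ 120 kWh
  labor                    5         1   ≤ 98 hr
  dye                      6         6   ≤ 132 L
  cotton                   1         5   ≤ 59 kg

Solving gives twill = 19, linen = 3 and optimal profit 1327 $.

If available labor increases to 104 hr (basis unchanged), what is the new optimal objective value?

At the optimum: steam uses 101 of 120 (slack = 19); labor uses 98 of 98 (binding); dye uses 132 of 132 (binding); cotton uses 34 of 59 (slack = 25).
By complementary slackness, y = 0 for the non-binding constraints.
The binding rows give the dual system: 5·y_labor + 6·y_dye = 65.5 and 1·y_labor + 6·y_dye = 27.5.
Solving: y_labor = 9.5, y_dye = 3.
Δz = y_labor·Δb = 9.5 × (6) = 57, so new z* = 1327 + 57 = 1384.

1384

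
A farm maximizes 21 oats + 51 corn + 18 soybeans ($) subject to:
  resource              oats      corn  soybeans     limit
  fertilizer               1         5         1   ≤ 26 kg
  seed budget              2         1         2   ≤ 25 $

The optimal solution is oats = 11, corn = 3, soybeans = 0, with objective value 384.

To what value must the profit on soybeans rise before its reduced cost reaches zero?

21

At the optimum: fertilizer uses 26 of 26 (binding); seed budget uses 25 of 25 (binding).
Dual feasibility on the basic columns requires 1·y_fertilizer + 2·y_seed budget = 21, 5·y_fertilizer + 1·y_seed budget = 51.
Solving: y_fertilizer = 9, y_seed budget = 6.
soybeans enters the basis when its profit ≥ yᵀa₃ = 9·1 + 6·2 = 21.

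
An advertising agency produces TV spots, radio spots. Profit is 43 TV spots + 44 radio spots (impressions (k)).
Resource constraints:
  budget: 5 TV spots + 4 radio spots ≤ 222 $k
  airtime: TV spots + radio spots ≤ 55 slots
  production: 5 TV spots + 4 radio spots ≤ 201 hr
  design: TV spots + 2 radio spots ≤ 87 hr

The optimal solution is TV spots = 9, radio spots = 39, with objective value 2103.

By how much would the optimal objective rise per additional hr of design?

8

Check each constraint at x*: budget 201/222 (slack 21); airtime 48/55 (slack 7); production 201/201 (tight); design 87/87 (tight).
Since budget, airtime are not tight, their duals are 0.
From A_Bᵀ y = c: 5·y_production + 1·y_design = 43; 4·y_production + 2·y_design = 44.
Solving: y_production = 7, y_design = 8.
Shadow price of design = 8.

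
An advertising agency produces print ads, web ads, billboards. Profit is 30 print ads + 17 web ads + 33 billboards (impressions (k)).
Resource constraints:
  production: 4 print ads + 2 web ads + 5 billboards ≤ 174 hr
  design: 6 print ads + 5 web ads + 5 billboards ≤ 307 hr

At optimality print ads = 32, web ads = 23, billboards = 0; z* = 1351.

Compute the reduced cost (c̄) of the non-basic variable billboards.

-2

Check each constraint at x*: production 174/174 (tight); design 307/307 (tight).
From A_Bᵀ y = c: 4·y_production + 6·y_design = 30; 2·y_production + 5·y_design = 17.
→ y_production = 6 and y_design = 1.
Reduced cost of billboards: c₃ − yᵀa₃ = 33 − (6·5 + 1·5) = 33 − 35 = -2.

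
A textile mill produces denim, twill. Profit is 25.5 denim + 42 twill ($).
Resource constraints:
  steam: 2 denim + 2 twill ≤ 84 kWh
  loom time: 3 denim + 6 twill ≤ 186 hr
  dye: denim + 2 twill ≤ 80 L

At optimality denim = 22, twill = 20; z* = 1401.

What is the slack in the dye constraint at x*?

18

dye used = 1·22 + 2·20 = 62; slack = 80 − 62 = 18.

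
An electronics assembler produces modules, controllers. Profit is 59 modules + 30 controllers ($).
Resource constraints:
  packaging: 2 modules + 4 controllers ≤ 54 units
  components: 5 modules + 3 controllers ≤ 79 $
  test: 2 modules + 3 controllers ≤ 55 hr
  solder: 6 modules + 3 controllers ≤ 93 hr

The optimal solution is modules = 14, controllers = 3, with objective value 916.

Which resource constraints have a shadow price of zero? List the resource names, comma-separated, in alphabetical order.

packaging, test

packaging: 40/54 (slack 14)
components: 79/79 (binding)
test: 37/55 (slack 18)
solder: 93/93 (binding)
By complementary slackness, a constraint with positive slack has shadow price 0 → packaging, test.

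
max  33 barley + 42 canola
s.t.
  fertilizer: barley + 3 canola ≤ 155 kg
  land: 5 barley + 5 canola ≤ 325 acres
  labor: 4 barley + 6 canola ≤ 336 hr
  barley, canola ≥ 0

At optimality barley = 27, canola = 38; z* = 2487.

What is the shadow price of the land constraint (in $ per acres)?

3

Binding: land and labor. Non-binding: fertilizer (14 unused).
Slack constraints have shadow price 0 (complementary slackness).
Dual feasibility on the basic columns requires 5·y_land + 4·y_labor = 33, 5·y_land + 6·y_labor = 42.
This yields shadow prices y_land = 3, y_labor = 4.5.
Shadow price of land = 3.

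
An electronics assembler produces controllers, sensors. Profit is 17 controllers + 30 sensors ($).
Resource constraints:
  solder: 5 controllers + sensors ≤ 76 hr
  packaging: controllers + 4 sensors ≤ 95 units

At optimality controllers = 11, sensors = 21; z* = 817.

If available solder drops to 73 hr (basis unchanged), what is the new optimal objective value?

Check each constraint at x*: solder 76/76 (tight); packaging 95/95 (tight).
The binding rows give the dual system: 5·y_solder + 1·y_packaging = 17 and 1·y_solder + 4·y_packaging = 30.
→ y_solder = 2 and y_packaging = 7.
Δz = y_solder·Δb = 2 × (-3) = -6, so new z* = 817 − 6 = 811.

811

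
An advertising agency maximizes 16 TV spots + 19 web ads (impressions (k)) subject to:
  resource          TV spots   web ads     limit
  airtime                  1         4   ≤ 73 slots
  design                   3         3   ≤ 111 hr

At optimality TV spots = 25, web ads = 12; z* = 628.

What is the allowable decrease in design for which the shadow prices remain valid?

56.25

Binding constraints: airtime, design. The basis is B = [[1,4],[3,3]] with det -9.
Per unit decrease in design, x* moves by d = (-0.4444, 0.1111).
The basis stays optimal until TV spots reaches 0; allowable decrease = 56.25 hr.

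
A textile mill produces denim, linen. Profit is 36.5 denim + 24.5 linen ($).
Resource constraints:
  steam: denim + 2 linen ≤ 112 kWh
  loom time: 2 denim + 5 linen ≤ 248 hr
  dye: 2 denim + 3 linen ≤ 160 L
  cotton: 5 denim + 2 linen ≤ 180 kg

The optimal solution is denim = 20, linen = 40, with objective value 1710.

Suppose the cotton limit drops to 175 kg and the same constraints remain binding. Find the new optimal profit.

1682.5

At the optimum: steam uses 100 of 112 (slack = 12); loom time uses 240 of 248 (slack = 8); dye uses 160 of 160 (binding); cotton uses 180 of 180 (binding).
By complementary slackness, y = 0 for the non-binding constraints.
Dual feasibility on the basic columns requires 2·y_dye + 5·y_cotton = 36.5, 3·y_dye + 2·y_cotton = 24.5.
This yields shadow prices y_dye = 4.5, y_cotton = 5.5.
Δz = y_cotton·Δb = 5.5 × (-5) = -27.5, so new z* = 1710 − 27.5 = 1682.5.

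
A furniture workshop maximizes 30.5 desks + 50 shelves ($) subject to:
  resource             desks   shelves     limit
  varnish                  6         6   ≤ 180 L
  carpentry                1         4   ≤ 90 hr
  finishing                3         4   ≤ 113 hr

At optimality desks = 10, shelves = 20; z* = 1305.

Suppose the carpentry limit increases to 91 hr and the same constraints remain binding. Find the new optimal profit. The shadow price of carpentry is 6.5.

1311.5

Δb = 1, so new z* = 1305 + (6.5)·(1) = 1305 + 6.5 = 1311.5.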